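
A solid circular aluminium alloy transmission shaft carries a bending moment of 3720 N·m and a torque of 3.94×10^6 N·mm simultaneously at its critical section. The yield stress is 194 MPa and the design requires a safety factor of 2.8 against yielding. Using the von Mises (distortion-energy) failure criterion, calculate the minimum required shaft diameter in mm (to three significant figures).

d = 90.5 mm

σ_allow = σ_y/n = 194/2.8 = 69.29 MPa.
For a solid shaft σ_b = 32M/(πd³) and τ = 16T/(πd³), so the von Mises stress is σ' = (16/πd³)·√(4M²+3T²).
√(4M²+3T²) = √(4×(3.720×10^6)² + 3×(3.940×10^6)²) = 1.010×10^7 N·mm.
d³ = 16×1.010×10^7/(π×69.29) = 742100 mm³.
d = 90.54 mm.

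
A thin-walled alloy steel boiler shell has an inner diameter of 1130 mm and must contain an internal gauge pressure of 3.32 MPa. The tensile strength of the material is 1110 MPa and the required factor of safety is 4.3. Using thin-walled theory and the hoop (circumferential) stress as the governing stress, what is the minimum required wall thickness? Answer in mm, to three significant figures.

t = 7.27 mm

σ_allow = 1110/4.3 = 258.1 MPa.
Hoop stress σ_h = pD/(2t), so t = pD/(2σ_allow) = 3.32×1130/(2×258.1) = 7.267 mm.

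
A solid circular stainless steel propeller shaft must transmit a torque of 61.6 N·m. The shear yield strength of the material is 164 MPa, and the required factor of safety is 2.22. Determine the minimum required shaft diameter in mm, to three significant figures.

Allowable shear stress τ_allow = 164/2.22 = 73.87 MPa.
For a solid shaft τ = 16T/(πd³), so d³ = 16T/(π τ_allow) = 16×61600/(π×73.87) = 4247 mm³.
d = (4247)^(1/3) = 16.19 mm.

d = 16.2 mm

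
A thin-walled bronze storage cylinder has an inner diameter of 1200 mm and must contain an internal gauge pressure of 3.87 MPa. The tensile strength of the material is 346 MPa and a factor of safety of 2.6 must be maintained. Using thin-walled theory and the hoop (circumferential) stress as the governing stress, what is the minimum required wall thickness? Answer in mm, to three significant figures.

σ_allow = 346/2.6 = 133.1 MPa.
Hoop stress σ_h = pD/(2t), so t = pD/(2σ_allow) = 3.87×1200/(2×133.1) = 17.45 mm.

t = 17.4 mm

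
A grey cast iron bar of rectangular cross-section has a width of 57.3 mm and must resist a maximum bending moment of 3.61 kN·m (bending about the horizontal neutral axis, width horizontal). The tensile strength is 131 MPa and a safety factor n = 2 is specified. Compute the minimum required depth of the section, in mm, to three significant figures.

h = 76.0 mm

σ_allow = 131/2 = 65.50 MPa.
For a rectangular section σ = 6M/(bh²), so h² = 6M/(b σ_allow) = 6×3610000/(57.3×65.50) = 5771 mm².
h = 75.97 mm.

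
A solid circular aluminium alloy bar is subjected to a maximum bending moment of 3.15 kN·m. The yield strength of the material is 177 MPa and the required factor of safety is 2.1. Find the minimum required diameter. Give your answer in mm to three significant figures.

σ_allow = 177/2.1 = 84.29 MPa.
For a solid circular section σ = 32M/(πd³), so d³ = 32M/(π σ_allow) = 32×3150000/(π×84.29) = 380700 mm³.
d = 72.47 mm.

d = 72.5 mm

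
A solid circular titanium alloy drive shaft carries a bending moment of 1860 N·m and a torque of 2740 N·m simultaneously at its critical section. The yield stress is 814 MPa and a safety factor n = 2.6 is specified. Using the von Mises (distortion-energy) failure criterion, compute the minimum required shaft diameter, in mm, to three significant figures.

d = 46.1 mm

σ_allow = σ_y/n = 814/2.6 = 313.1 MPa.
For a solid shaft σ_b = 32M/(πd³) and τ = 16T/(πd³), so the von Mises stress is σ' = (16/πd³)·√(4M²+3T²).
√(4M²+3T²) = √(4×(1.860×10^6)² + 3×(2.740×10^6)²) = 6.030×10^6 N·mm.
d³ = 16×6.030×10^6/(π×313.1) = 98090 mm³.
d = 46.12 mm.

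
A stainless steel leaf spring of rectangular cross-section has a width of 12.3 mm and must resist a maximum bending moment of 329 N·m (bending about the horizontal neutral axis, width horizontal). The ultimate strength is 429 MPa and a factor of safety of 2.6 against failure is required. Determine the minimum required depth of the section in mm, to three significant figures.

σ_allow = 429/2.6 = 165.0 MPa.
For a rectangular section σ = 6M/(bh²), so h² = 6M/(b σ_allow) = 6×329000/(12.3×165.0) = 972.7 mm².
h = 31.19 mm.

h = 31.2 mm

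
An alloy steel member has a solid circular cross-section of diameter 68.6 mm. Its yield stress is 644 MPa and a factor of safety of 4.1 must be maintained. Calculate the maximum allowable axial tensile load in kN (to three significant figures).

σ_allow = 644/4.1 = 157.1 MPa.
A = πd²/4 = π×68.6²/4 = 3696 mm².
F_allow = σ_allow × A = 157.1×3696 = 580600 N.

F_allow = 581 kN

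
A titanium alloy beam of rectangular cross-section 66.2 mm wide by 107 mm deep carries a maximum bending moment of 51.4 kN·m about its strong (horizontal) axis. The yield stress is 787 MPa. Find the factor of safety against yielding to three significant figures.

Section modulus S = bh²/6 = 66.2×107²/6 = 126300 mm³.
σ = M/S = 5.1400×10^7/126300 = 406.9 MPa.
n = 787/406.9 = 1.934.

n = 1.93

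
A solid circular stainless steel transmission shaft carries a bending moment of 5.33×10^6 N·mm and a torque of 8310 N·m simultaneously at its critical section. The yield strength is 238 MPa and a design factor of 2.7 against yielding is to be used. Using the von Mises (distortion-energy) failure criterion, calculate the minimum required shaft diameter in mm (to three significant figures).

σ_allow = σ_y/n = 238/2.7 = 88.15 MPa.
For a solid shaft σ_b = 32M/(πd³) and τ = 16T/(πd³), so the von Mises stress is σ' = (16/πd³)·√(4M²+3T²).
√(4M²+3T²) = √(4×(5.330×10^6)² + 3×(8.310×10^6)²) = 1.791×10^7 N·mm.
d³ = 16×1.791×10^7/(π×88.15) = 1.035×10^6 mm³.
d = 101.1 mm.

d = 101 mm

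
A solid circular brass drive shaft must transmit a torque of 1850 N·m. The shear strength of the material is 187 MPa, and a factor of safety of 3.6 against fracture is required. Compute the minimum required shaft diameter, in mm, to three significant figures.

d = 56.6 mm

Allowable shear stress τ_allow = 187/3.6 = 51.94 MPa.
For a solid shaft τ = 16T/(πd³), so d³ = 16T/(π τ_allow) = 16×1850000/(π×51.94) = 181400 mm³.
d = (181400)^(1/3) = 56.61 mm.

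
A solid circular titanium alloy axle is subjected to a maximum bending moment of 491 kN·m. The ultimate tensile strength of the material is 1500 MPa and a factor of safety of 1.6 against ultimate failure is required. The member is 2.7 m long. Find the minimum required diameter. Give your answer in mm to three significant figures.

d = 175 mm

σ_allow = 1500/1.6 = 937.5 MPa.
For a solid circular section σ = 32M/(πd³), so d³ = 32M/(π σ_allow) = 32×4.9100×10^8/(π×937.5) = 5.335×10^6 mm³.
d = 174.7 mm.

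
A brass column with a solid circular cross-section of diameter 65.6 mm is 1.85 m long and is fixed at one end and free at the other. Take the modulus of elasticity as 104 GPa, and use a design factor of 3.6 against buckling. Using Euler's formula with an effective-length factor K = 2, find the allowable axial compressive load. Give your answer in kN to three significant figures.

P_allow = 18.9 kN

I = πd⁴/64 = π×65.6⁴/64 = 909000 mm⁴.
Effective length L_e = KL = 2×1.85 m = 3700 mm.
Euler critical load P_cr = π²EI/L_e² = π²×104000×909000/3700² = 68160 N.
P_allow = P_cr/n = 68160/3.6 = 18930 N.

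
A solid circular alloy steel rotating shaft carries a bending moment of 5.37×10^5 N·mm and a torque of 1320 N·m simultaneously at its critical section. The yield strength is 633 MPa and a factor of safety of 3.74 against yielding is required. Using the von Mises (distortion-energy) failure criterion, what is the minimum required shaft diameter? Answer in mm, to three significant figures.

σ_allow = σ_y/n = 633/3.74 = 169.3 MPa.
For a solid shaft σ_b = 32M/(πd³) and τ = 16T/(πd³), so the von Mises stress is σ' = (16/πd³)·√(4M²+3T²).
√(4M²+3T²) = √(4×(537000)² + 3×(1.320×10^6)²) = 2.526×10^6 N·mm.
d³ = 16×2.526×10^6/(π×169.3) = 76010 mm³.
d = 42.36 mm.

d = 42.4 mm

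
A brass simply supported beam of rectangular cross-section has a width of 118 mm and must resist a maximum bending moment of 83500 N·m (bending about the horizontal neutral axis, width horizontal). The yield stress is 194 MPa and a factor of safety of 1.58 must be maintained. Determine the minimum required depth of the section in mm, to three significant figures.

σ_allow = 194/1.58 = 122.8 MPa.
For a rectangular section σ = 6M/(bh²), so h² = 6M/(b σ_allow) = 6×8.3500×10^7/(118×122.8) = 34580 mm².
h = 186.0 mm.

h = 186 mm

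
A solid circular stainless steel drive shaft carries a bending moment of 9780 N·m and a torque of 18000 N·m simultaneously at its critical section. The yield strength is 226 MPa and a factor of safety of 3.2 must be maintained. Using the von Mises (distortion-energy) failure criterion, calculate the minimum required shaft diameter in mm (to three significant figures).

σ_allow = σ_y/n = 226/3.2 = 70.62 MPa.
For a solid shaft σ_b = 32M/(πd³) and τ = 16T/(πd³), so the von Mises stress is σ' = (16/πd³)·√(4M²+3T²).
√(4M²+3T²) = √(4×(9.780×10^6)² + 3×(1.800×10^7)²) = 3.680×10^7 N·mm.
d³ = 16×3.680×10^7/(π×70.62) = 2.654×10^6 mm³.
d = 138.5 mm.

d = 138 mm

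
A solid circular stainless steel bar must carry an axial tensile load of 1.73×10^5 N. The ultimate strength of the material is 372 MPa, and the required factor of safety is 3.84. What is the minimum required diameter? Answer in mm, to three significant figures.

d = 47.7 mm

Allowable stress σ_allow = 372/3.84 = 96.88 MPa.
Required area A = F/σ_allow = 173000/96.88 = 1786 mm².
A = πd²/4 → d = √(4A/π) = 47.68 mm.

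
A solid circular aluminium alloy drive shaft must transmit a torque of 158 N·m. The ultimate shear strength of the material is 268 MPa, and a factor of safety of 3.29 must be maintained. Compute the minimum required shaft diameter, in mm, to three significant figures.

d = 21.5 mm

Allowable shear stress τ_allow = 268/3.29 = 81.46 MPa.
For a solid shaft τ = 16T/(πd³), so d³ = 16T/(π τ_allow) = 16×158000/(π×81.46) = 9878 mm³.
d = (9878)^(1/3) = 21.46 mm.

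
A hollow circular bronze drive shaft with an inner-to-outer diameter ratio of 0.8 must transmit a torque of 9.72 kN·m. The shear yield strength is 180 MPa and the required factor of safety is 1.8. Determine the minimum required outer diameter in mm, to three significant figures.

τ_allow = 180/1.8 = 100.0 MPa.
For a hollow shaft τ = 16T/[πd_o³(1−k⁴)] with k = 0.8, so 1−k⁴ = 0.5904.
d_o³ = 16T/[π τ_allow (1−k⁴)] = 16×9720000/(π×100.0×0.5904) = 838500 mm³.
d_o = 94.30 mm.

d_o = 94.3 mm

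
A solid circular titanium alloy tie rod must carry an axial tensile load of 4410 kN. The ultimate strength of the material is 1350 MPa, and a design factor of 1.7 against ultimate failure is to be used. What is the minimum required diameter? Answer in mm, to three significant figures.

Allowable stress σ_allow = 1350/1.7 = 794.1 MPa.
Required area A = F/σ_allow = 4410000/794.1 = 5553 mm².
A = πd²/4 → d = √(4A/π) = 84.09 mm.

d = 84.1 mm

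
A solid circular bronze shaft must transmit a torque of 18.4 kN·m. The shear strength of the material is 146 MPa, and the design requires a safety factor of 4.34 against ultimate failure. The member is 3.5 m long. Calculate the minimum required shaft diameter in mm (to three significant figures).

Allowable shear stress τ_allow = 146/4.34 = 33.64 MPa.
For a solid shaft τ = 16T/(πd³), so d³ = 16T/(π τ_allow) = 16×1.8400×10^7/(π×33.64) = 2.786×10^6 mm³.
d = (2.786×10^6)^(1/3) = 140.7 mm.

d = 141 mm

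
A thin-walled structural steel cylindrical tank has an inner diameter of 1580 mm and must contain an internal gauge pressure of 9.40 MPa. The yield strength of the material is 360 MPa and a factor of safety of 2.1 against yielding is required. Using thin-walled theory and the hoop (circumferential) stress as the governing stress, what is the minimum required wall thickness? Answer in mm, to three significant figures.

σ_allow = 360/2.1 = 171.4 MPa.
Hoop stress σ_h = pD/(2t), so t = pD/(2σ_allow) = 9.40×1580/(2×171.4) = 43.32 mm.

t = 43.3 mm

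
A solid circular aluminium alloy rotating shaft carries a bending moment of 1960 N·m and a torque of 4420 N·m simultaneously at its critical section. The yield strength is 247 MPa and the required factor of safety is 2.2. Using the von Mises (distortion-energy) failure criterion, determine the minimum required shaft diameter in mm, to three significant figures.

d = 73.1 mm

σ_allow = σ_y/n = 247/2.2 = 112.3 MPa.
For a solid shaft σ_b = 32M/(πd³) and τ = 16T/(πd³), so the von Mises stress is σ' = (16/πd³)·√(4M²+3T²).
√(4M²+3T²) = √(4×(1.960×10^6)² + 3×(4.420×10^6)²) = 8.601×10^6 N·mm.
d³ = 16×8.601×10^6/(π×112.3) = 390200 mm³.
d = 73.07 mm.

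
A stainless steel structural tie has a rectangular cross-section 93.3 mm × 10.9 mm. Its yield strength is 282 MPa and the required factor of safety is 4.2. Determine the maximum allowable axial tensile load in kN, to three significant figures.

F_allow = 68.3 kN

σ_allow = 282/4.2 = 67.14 MPa.
A = 93.3×10.9 = 1017 mm².
F_allow = σ_allow × A = 67.14×1017 = 68280 N.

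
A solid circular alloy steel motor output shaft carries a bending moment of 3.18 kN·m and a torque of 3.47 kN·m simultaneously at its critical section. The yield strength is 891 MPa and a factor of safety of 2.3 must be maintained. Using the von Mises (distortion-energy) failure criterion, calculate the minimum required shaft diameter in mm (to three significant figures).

σ_allow = σ_y/n = 891/2.3 = 387.4 MPa.
For a solid shaft σ_b = 32M/(πd³) and τ = 16T/(πd³), so the von Mises stress is σ' = (16/πd³)·√(4M²+3T²).
√(4M²+3T²) = √(4×(3.180×10^6)² + 3×(3.470×10^6)²) = 8.751×10^6 N·mm.
d³ = 16×8.751×10^6/(π×387.4) = 115000 mm³.
d = 48.64 mm.

d = 48.6 mm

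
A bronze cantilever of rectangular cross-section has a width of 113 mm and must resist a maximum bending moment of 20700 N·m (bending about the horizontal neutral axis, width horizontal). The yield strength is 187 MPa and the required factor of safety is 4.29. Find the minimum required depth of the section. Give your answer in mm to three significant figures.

σ_allow = 187/4.29 = 43.59 MPa.
For a rectangular section σ = 6M/(bh²), so h² = 6M/(b σ_allow) = 6×2.0700×10^7/(113×43.59) = 25210 mm².
h = 158.8 mm.

h = 159 mm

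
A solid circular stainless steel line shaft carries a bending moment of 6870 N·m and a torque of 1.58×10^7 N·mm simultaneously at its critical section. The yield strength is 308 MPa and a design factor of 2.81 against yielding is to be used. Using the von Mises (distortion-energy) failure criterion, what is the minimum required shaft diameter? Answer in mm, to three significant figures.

σ_allow = σ_y/n = 308/2.81 = 109.6 MPa.
For a solid shaft σ_b = 32M/(πd³) and τ = 16T/(πd³), so the von Mises stress is σ' = (16/πd³)·√(4M²+3T²).
√(4M²+3T²) = √(4×(6.870×10^6)² + 3×(1.580×10^7)²) = 3.062×10^7 N·mm.
d³ = 16×3.062×10^7/(π×109.6) = 1.423×10^6 mm³.
d = 112.5 mm.

d = 112 mm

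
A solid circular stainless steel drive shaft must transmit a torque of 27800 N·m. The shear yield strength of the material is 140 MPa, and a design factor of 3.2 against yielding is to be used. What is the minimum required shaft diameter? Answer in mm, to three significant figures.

d = 148 mm

Allowable shear stress τ_allow = 140/3.2 = 43.75 MPa.
For a solid shaft τ = 16T/(πd³), so d³ = 16T/(π τ_allow) = 16×2.7800×10^7/(π×43.75) = 3.236×10^6 mm³.
d = (3.236×10^6)^(1/3) = 147.9 mm.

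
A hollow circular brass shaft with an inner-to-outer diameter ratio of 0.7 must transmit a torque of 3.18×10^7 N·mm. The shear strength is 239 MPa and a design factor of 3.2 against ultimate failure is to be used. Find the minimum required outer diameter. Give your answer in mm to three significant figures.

d_o = 142 mm

τ_allow = 239/3.2 = 74.69 MPa.
For a hollow shaft τ = 16T/[πd_o³(1−k⁴)] with k = 0.7, so 1−k⁴ = 0.7599.
d_o³ = 16T/[π τ_allow (1−k⁴)] = 16×3.1800×10^7/(π×74.69×0.7599) = 2.854×10^6 mm³.
d_o = 141.8 mm.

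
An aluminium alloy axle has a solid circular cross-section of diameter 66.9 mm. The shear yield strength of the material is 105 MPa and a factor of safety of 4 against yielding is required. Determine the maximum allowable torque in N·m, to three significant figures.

τ_allow = 105/4 = 26.25 MPa.
For a solid shaft T_allow = τ_allow·πd³/16; πd³/16 = π×66.9³/16 = 58790 mm³.
T_allow = 26.25×58790 = 1.543×10^6 N·mm = 1543 N·m.

T_allow = 1540 N·m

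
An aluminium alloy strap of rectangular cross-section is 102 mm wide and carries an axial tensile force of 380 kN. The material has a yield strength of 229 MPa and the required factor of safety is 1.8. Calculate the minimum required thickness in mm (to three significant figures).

σ_allow = 229/1.8 = 127.2 MPa.
Required area A = F/σ_allow = 380000/127.2 = 2987 mm².
t = A/w = 2987/102 = 29.28 mm.

t = 29.3 mm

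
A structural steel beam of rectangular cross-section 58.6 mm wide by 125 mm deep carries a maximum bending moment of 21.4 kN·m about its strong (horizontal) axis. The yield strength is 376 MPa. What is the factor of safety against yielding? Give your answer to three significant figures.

Section modulus S = bh²/6 = 58.6×125²/6 = 152600 mm³.
σ = M/S = 2.1400×10^7/152600 = 140.2 MPa.
n = 376/140.2 = 2.681.

n = 2.68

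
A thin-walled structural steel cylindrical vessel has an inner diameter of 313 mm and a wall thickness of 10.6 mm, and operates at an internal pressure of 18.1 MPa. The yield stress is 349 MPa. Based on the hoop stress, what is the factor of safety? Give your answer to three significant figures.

n = 1.31

σ_h = pD/(2t) = 18.1×313/(2×10.6) = 267.2 MPa.
n = 349/267.2 = 1.306.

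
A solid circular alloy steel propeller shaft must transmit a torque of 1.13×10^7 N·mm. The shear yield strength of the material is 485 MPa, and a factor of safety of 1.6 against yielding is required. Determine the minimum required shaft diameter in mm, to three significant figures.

Allowable shear stress τ_allow = 485/1.6 = 303.1 MPa.
For a solid shaft τ = 16T/(πd³), so d³ = 16T/(π τ_allow) = 16×1.1300×10^7/(π×303.1) = 189900 mm³.
d = (189900)^(1/3) = 57.47 mm.

d = 57.5 mm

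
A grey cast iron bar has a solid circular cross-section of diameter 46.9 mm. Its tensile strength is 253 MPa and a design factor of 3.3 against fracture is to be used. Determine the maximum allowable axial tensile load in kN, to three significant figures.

F_allow = 132 kN

σ_allow = 253/3.3 = 76.67 MPa.
A = πd²/4 = π×46.9²/4 = 1728 mm².
F_allow = σ_allow × A = 76.67×1728 = 132400 N.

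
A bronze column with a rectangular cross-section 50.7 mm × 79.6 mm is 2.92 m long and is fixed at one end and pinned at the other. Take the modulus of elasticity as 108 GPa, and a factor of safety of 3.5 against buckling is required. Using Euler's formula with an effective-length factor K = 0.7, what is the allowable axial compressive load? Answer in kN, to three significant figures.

Buckling occurs about the weak axis: I_min = h·b³/12 = 79.6×50.7³/12 = 864500 mm⁴ (b = 50.7 mm is the smaller dimension).
Effective length L_e = KL = 0.7×2.92 m = 2044 mm.
Euler critical load P_cr = π²EI/L_e² = π²×108000×864500/2044² = 220600 N.
P_allow = P_cr/n = 220600/3.5 = 63020 N.

P_allow = 63.0 kN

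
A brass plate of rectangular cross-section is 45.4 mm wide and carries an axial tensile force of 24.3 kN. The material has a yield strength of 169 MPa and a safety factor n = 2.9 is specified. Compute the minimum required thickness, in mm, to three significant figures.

t = 9.18 mm

σ_allow = 169/2.9 = 58.28 MPa.
Required area A = F/σ_allow = 24300/58.28 = 417.0 mm².
t = A/w = 417.0/45.4 = 9.185 mm.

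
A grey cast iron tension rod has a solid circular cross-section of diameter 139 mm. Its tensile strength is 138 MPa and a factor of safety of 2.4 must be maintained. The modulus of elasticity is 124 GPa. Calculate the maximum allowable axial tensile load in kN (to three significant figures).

σ_allow = 138/2.4 = 57.50 MPa.
A = πd²/4 = π×139²/4 = 15170 mm².
F_allow = σ_allow × A = 57.50×15170 = 872500 N.

F_allow = 873 kN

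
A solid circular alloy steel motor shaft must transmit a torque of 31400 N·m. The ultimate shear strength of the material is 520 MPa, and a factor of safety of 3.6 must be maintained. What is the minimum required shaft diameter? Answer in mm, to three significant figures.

d = 103 mm

Allowable shear stress τ_allow = 520/3.6 = 144.4 MPa.
For a solid shaft τ = 16T/(πd³), so d³ = 16T/(π τ_allow) = 16×3.1400×10^7/(π×144.4) = 1.107×10^6 mm³.
d = (1.107×10^6)^(1/3) = 103.5 mm.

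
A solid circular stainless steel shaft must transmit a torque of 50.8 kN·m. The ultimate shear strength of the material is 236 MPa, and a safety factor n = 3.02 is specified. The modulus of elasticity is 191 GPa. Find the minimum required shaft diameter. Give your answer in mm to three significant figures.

Allowable shear stress τ_allow = 236/3.02 = 78.15 MPa.
For a solid shaft τ = 16T/(πd³), so d³ = 16T/(π τ_allow) = 16×5.0800×10^7/(π×78.15) = 3.311×10^6 mm³.
d = (3.311×10^6)^(1/3) = 149.0 mm.

d = 149 mm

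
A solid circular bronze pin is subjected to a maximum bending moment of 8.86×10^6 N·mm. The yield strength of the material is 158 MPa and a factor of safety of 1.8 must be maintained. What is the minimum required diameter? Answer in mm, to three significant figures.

σ_allow = 158/1.8 = 87.78 MPa.
For a solid circular section σ = 32M/(πd³), so d³ = 32M/(π σ_allow) = 32×8860000/(π×87.78) = 1.028×10^6 mm³.
d = 100.9 mm.

d = 101 mm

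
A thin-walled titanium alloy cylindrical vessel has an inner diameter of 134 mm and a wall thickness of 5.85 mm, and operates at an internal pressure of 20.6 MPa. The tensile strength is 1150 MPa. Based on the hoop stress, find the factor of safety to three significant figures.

n = 4.87

σ_h = pD/(2t) = 20.6×134/(2×5.85) = 235.9 MPa.
n = 1150/235.9 = 4.874.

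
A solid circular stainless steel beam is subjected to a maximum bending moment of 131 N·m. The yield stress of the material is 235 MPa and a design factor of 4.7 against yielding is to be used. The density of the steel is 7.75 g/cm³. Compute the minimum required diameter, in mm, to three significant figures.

d = 29.9 mm

σ_allow = 235/4.7 = 50.00 MPa.
For a solid circular section σ = 32M/(πd³), so d³ = 32M/(π σ_allow) = 32×131000/(π×50.00) = 26690 mm³.
d = 29.88 mm.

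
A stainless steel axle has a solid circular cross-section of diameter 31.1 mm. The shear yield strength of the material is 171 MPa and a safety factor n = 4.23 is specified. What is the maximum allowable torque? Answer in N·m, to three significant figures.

T_allow = 239 N·m

τ_allow = 171/4.23 = 40.43 MPa.
For a solid shaft T_allow = τ_allow·πd³/16; πd³/16 = π×31.1³/16 = 5906 mm³.
T_allow = 40.43×5906 = 238800 N·mm = 238.8 N·m.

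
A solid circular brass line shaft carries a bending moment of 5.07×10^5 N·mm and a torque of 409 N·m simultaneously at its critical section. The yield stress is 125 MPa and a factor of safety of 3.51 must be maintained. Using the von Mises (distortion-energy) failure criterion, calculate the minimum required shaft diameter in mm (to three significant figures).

σ_allow = σ_y/n = 125/3.51 = 35.61 MPa.
For a solid shaft σ_b = 32M/(πd³) and τ = 16T/(πd³), so the von Mises stress is σ' = (16/πd³)·√(4M²+3T²).
√(4M²+3T²) = √(4×(507000)² + 3×(409000)²) = 1.237×10^6 N·mm.
d³ = 16×1.237×10^6/(π×35.61) = 176900 mm³.
d = 56.14 mm.

d = 56.1 mm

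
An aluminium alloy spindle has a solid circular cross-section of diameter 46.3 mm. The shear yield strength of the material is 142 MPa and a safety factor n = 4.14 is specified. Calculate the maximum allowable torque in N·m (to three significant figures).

τ_allow = 142/4.14 = 34.30 MPa.
For a solid shaft T_allow = τ_allow·πd³/16; πd³/16 = π×46.3³/16 = 19490 mm³.
T_allow = 34.30×19490 = 668400 N·mm = 668.4 N·m.

T_allow = 668 N·m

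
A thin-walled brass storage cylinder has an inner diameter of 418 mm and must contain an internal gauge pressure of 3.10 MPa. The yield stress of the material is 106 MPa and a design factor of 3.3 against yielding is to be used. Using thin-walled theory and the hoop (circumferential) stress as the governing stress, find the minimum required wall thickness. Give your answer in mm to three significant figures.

t = 20.2 mm

σ_allow = 106/3.3 = 32.12 MPa.
Hoop stress σ_h = pD/(2t), so t = pD/(2σ_allow) = 3.10×418/(2×32.12) = 20.17 mm.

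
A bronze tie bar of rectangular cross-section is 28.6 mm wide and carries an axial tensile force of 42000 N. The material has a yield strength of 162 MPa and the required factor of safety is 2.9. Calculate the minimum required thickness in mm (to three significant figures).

σ_allow = 162/2.9 = 55.86 MPa.
Required area A = F/σ_allow = 42000/55.86 = 751.9 mm².
t = A/w = 751.9/28.6 = 26.29 mm.

t = 26.3 mm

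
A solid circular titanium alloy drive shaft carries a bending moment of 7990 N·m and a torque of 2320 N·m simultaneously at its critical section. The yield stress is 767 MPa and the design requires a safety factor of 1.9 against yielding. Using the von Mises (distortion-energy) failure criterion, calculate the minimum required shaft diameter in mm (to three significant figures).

σ_allow = σ_y/n = 767/1.9 = 403.7 MPa.
For a solid shaft σ_b = 32M/(πd³) and τ = 16T/(πd³), so the von Mises stress is σ' = (16/πd³)·√(4M²+3T²).
√(4M²+3T²) = √(4×(7.990×10^6)² + 3×(2.320×10^6)²) = 1.648×10^7 N·mm.
d³ = 16×1.648×10^7/(π×403.7) = 207900 mm³.
d = 59.24 mm.

d = 59.2 mm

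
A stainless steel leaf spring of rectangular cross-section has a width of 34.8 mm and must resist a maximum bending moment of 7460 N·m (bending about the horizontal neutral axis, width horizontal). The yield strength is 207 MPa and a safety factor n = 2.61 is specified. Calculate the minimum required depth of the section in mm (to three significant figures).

h = 127 mm

σ_allow = 207/2.61 = 79.31 MPa.
For a rectangular section σ = 6M/(bh²), so h² = 6M/(b σ_allow) = 6×7460000/(34.8×79.31) = 16220 mm².
h = 127.3 mm.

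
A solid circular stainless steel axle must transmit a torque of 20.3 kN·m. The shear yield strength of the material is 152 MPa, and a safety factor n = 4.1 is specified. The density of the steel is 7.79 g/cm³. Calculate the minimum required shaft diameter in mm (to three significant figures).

Allowable shear stress τ_allow = 152/4.1 = 37.07 MPa.
For a solid shaft τ = 16T/(πd³), so d³ = 16T/(π τ_allow) = 16×2.0300×10^7/(π×37.07) = 2.789×10^6 mm³.
d = (2.789×10^6)^(1/3) = 140.8 mm.

d = 141 mm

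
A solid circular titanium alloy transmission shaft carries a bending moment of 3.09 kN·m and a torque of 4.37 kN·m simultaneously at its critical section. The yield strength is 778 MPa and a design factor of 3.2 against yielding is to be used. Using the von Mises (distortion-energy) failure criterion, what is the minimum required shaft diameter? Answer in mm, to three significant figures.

d = 58.9 mm

σ_allow = σ_y/n = 778/3.2 = 243.1 MPa.
For a solid shaft σ_b = 32M/(πd³) and τ = 16T/(πd³), so the von Mises stress is σ' = (16/πd³)·√(4M²+3T²).
√(4M²+3T²) = √(4×(3.090×10^6)² + 3×(4.370×10^6)²) = 9.772×10^6 N·mm.
d³ = 16×9.772×10^6/(π×243.1) = 204700 mm³.
d = 58.93 mm.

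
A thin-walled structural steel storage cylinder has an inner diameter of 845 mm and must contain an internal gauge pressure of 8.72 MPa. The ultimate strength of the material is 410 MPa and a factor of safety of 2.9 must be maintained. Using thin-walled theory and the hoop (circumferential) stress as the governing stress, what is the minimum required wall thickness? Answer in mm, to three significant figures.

σ_allow = 410/2.9 = 141.4 MPa.
Hoop stress σ_h = pD/(2t), so t = pD/(2σ_allow) = 8.72×845/(2×141.4) = 26.06 mm.

t = 26.1 mm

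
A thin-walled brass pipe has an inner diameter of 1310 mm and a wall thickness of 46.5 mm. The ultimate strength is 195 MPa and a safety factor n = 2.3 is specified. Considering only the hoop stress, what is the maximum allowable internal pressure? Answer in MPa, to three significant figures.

p_allow = 6.02 MPa

σ_allow = 195/2.3 = 84.78 MPa.
σ_h = pD/(2t) → p_allow = 2σ_allow t/D = 2×84.78×46.5/1310 = 6.019 MPa.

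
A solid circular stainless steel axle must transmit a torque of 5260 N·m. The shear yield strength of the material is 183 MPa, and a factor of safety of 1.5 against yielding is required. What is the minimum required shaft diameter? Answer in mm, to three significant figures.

d = 60.3 mm

Allowable shear stress τ_allow = 183/1.5 = 122.0 MPa.
For a solid shaft τ = 16T/(πd³), so d³ = 16T/(π τ_allow) = 16×5260000/(π×122.0) = 219600 mm³.
d = (219600)^(1/3) = 60.33 mm.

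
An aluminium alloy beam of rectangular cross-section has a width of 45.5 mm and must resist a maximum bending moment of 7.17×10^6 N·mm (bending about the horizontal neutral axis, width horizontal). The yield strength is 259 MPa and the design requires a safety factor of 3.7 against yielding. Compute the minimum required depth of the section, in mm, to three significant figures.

σ_allow = 259/3.7 = 70.00 MPa.
For a rectangular section σ = 6M/(bh²), so h² = 6M/(b σ_allow) = 6×7170000/(45.5×70.00) = 13510 mm².
h = 116.2 mm.

h = 116 mm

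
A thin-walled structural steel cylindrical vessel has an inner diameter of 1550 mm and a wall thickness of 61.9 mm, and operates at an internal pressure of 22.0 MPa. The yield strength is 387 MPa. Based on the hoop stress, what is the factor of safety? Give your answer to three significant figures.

n = 1.41

σ_h = pD/(2t) = 22.0×1550/(2×61.9) = 275.4 MPa.
n = 387/275.4 = 1.405.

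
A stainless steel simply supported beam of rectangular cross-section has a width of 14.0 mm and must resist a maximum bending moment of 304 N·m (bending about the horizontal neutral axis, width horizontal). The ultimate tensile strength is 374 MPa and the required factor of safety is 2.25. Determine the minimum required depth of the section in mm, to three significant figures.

σ_allow = 374/2.25 = 166.2 MPa.
For a rectangular section σ = 6M/(bh²), so h² = 6M/(b σ_allow) = 6×304000/(14.0×166.2) = 783.8 mm².
h = 28.00 mm.

h = 28.0 mm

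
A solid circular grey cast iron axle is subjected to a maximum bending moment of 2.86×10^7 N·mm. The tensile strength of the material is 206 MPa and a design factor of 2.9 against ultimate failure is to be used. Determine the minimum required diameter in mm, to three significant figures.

σ_allow = 206/2.9 = 71.03 MPa.
For a solid circular section σ = 32M/(πd³), so d³ = 32M/(π σ_allow) = 32×2.8600×10^7/(π×71.03) = 4.101×10^6 mm³.
d = 160.1 mm.

d = 160 mm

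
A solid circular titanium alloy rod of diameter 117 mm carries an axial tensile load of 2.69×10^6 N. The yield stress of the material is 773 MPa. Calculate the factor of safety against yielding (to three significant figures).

A = πd²/4 = 10750 mm².
σ = F/A = 2690000/10750 = 250.2 MPa.
n = 773/250.2 = 3.090.

n = 3.09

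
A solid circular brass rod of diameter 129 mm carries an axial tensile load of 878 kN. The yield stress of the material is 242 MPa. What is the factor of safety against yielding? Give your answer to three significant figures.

n = 3.60

A = πd²/4 = 13070 mm².
σ = F/A = 878000/13070 = 67.18 MPa.
n = 242/67.18 = 3.602.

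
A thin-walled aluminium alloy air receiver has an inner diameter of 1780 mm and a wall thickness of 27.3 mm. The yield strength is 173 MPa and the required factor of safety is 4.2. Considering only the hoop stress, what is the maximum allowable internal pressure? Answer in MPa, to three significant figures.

p_allow = 1.26 MPa

σ_allow = 173/4.2 = 41.19 MPa.
σ_h = pD/(2t) → p_allow = 2σ_allow t/D = 2×41.19×27.3/1780 = 1.263 MPa.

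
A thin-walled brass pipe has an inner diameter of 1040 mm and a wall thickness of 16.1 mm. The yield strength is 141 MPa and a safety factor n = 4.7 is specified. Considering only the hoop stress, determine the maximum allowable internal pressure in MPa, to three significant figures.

p_allow = 0.929 MPa

σ_allow = 141/4.7 = 30.00 MPa.
σ_h = pD/(2t) → p_allow = 2σ_allow t/D = 2×30.00×16.1/1040 = 0.9288 MPa.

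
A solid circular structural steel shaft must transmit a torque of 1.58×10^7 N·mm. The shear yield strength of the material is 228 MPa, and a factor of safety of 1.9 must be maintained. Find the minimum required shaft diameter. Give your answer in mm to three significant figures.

d = 87.5 mm

Allowable shear stress τ_allow = 228/1.9 = 120.0 MPa.
For a solid shaft τ = 16T/(πd³), so d³ = 16T/(π τ_allow) = 16×1.5800×10^7/(π×120.0) = 670600 mm³.
d = (670600)^(1/3) = 87.53 mm.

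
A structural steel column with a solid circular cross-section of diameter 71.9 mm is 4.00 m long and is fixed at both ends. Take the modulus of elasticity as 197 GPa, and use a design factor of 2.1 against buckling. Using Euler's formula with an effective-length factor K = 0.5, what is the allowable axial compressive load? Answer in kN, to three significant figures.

I = πd⁴/64 = π×71.9⁴/64 = 1.312×10^6 mm⁴.
Effective length L_e = KL = 0.5×4.00 m = 2000 mm.
Euler critical load P_cr = π²EI/L_e² = π²×197000×1.312×10^6/2000² = 637700 N.
P_allow = P_cr/n = 637700/2.1 = 303600 N.

P_allow = 304 kN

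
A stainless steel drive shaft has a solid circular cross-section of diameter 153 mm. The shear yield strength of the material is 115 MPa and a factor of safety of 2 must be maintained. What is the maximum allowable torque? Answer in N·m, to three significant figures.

T_allow = 40400 N·m

τ_allow = 115/2 = 57.50 MPa.
For a solid shaft T_allow = τ_allow·πd³/16; πd³/16 = π×153³/16 = 703200 mm³.
T_allow = 57.50×703200 = 4.044×10^7 N·mm = 40440 N·m.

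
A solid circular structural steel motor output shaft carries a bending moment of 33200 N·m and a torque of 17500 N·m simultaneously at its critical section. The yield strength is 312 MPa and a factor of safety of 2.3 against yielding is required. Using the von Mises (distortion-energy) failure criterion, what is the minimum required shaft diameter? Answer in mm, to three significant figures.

σ_allow = σ_y/n = 312/2.3 = 135.7 MPa.
For a solid shaft σ_b = 32M/(πd³) and τ = 16T/(πd³), so the von Mises stress is σ' = (16/πd³)·√(4M²+3T²).
√(4M²+3T²) = √(4×(3.320×10^7)² + 3×(1.750×10^7)²) = 7.299×10^7 N·mm.
d³ = 16×7.299×10^7/(π×135.7) = 2.740×10^6 mm³.
d = 139.9 mm.

d = 140 mm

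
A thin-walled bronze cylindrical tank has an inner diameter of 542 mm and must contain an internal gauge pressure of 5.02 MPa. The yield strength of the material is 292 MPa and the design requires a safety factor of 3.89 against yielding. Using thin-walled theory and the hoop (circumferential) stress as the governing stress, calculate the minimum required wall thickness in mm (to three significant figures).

σ_allow = 292/3.89 = 75.06 MPa.
Hoop stress σ_h = pD/(2t), so t = pD/(2σ_allow) = 5.02×542/(2×75.06) = 18.12 mm.

t = 18.1 mm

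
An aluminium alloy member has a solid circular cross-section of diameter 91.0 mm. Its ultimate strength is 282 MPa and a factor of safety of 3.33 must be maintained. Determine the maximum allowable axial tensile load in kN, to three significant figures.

σ_allow = 282/3.33 = 84.68 MPa.
A = πd²/4 = π×91.0²/4 = 6504 mm².
F_allow = σ_allow × A = 84.68×6504 = 550800 N.

F_allow = 551 kN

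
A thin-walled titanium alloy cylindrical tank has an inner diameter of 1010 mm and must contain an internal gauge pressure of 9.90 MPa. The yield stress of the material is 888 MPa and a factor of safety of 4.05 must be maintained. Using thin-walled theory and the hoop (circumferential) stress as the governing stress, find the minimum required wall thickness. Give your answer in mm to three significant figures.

t = 22.8 mm

σ_allow = 888/4.05 = 219.3 MPa.
Hoop stress σ_h = pD/(2t), so t = pD/(2σ_allow) = 9.90×1010/(2×219.3) = 22.80 mm.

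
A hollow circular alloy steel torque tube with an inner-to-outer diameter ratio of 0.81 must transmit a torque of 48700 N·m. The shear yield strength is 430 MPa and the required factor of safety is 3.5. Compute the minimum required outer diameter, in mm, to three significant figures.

d_o = 152 mm

τ_allow = 430/3.5 = 122.9 MPa.
For a hollow shaft τ = 16T/[πd_o³(1−k⁴)] with k = 0.81, so 1−k⁴ = 0.5695.
d_o³ = 16T/[π τ_allow (1−k⁴)] = 16×4.8700×10^7/(π×122.9×0.5695) = 3.545×10^6 mm³.
d_o = 152.5 mm.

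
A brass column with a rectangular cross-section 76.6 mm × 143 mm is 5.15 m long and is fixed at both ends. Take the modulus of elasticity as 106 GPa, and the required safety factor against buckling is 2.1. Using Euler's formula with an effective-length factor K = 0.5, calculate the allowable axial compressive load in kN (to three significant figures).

Buckling occurs about the weak axis: I_min = h·b³/12 = 143×76.6³/12 = 5.356×10^6 mm⁴ (b = 76.6 mm is the smaller dimension).
Effective length L_e = KL = 0.5×5.15 m = 2575 mm.
Euler critical load P_cr = π²EI/L_e² = π²×106000×5.356×10^6/2575² = 845100 N.
P_allow = P_cr/n = 845100/2.1 = 402400 N.

P_allow = 402 kN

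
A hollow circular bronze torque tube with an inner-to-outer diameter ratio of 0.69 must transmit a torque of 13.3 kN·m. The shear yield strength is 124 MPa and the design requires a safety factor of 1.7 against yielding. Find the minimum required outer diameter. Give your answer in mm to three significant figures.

d_o = 106 mm

τ_allow = 124/1.7 = 72.94 MPa.
For a hollow shaft τ = 16T/[πd_o³(1−k⁴)] with k = 0.69, so 1−k⁴ = 0.7733.
d_o³ = 16T/[π τ_allow (1−k⁴)] = 16×1.3300×10^7/(π×72.94×0.7733) = 1.201×10^6 mm³.
d_o = 106.3 mm.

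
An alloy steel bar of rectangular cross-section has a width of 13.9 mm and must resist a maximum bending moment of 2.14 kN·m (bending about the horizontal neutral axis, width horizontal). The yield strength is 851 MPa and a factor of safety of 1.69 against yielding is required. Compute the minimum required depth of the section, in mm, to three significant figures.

σ_allow = 851/1.69 = 503.6 MPa.
For a rectangular section σ = 6M/(bh²), so h² = 6M/(b σ_allow) = 6×2140000/(13.9×503.6) = 1834 mm².
h = 42.83 mm.

h = 42.8 mm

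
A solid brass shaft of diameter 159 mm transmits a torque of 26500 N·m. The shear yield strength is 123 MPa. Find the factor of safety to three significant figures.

τ = 16T/(πd³) = 16×2.6500×10^7/(π×159³) = 33.58 MPa.
n = τ_limit/τ = 123/33.58 = 3.663.

n = 3.66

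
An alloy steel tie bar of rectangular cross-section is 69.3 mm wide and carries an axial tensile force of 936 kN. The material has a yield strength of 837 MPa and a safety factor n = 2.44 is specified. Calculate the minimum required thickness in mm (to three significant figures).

σ_allow = 837/2.44 = 343.0 MPa.
Required area A = F/σ_allow = 936000/343.0 = 2729 mm².
t = A/w = 2729/69.3 = 39.37 mm.

t = 39.4 mm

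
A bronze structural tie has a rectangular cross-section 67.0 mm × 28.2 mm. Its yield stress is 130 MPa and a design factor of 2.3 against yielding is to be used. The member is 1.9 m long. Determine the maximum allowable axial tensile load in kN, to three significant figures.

σ_allow = 130/2.3 = 56.52 MPa.
A = 67.0×28.2 = 1889 mm².
F_allow = σ_allow × A = 56.52×1889 = 106800 N.

F_allow = 107 kN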